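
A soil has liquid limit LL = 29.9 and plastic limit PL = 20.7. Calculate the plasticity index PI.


Using PI = LL - PL
PI = 29.9 - 20.7
PI = 9.2


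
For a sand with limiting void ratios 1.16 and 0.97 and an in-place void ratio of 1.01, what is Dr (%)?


Using Dr = (e_max - e) / (e_max - e_min) * 100
e_max - e = 1.16 - 1.01 = 0.15
e_max - e_min = 1.16 - 0.97 = 0.19
Dr = 0.15 / 0.19 * 100
Dr = 78.95 %


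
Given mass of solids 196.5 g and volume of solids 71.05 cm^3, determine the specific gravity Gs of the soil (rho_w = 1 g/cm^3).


Result: 2.766

Derivation:
Using Gs = m_s / (V_s * rho_w)
Since rho_w = 1 g/cm^3:
Gs = 196.5 / 71.05
Gs = 2.766


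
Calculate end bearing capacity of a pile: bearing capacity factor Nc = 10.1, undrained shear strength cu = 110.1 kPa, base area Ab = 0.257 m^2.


Using Qb = Nc * cu * Ab
Qb = 10.1 * 110.1 * 0.257
Qb = 285.79 kN


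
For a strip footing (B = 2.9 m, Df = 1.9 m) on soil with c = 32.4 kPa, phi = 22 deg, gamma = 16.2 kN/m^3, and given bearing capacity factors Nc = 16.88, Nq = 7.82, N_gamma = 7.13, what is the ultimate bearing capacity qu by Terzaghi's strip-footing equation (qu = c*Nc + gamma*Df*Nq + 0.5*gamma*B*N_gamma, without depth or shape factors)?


Compute qu = c*Nc + gamma*Df*Nq + 0.5*gamma*B*N_gamma
Term 1: 32.4 * 16.88 = 546.912
Term 2: 16.2 * 1.9 * 7.82 = 240.6996
Term 3: 0.5 * 16.2 * 2.9 * 7.13 = 167.4837
qu = 546.912 + 240.6996 + 167.4837
qu = 955.1 kPa


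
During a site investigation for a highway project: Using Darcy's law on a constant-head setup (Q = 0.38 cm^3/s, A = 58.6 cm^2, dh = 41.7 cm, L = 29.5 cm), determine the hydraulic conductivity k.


Compute hydraulic gradient:
i = dh / L = 41.7 / 29.5 = 1.41356
Then apply Darcy's law:
k = Q / (A * i)
k = 0.38 / (58.6 * 1.41356)
k = 0.38 / 82.8346
k = 0.004587 cm/s


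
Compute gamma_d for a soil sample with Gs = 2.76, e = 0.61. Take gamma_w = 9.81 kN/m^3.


Result: 16.817 kN/m^3

Derivation:
Using gamma_d = Gs * gamma_w / (1 + e)
gamma_d = 2.76 * 9.81 / (1 + 0.61)
gamma_d = 2.76 * 9.81 / 1.61
gamma_d = 16.817 kN/m^3


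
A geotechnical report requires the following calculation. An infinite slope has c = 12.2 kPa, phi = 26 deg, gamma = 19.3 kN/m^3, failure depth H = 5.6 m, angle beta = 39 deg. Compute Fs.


Using Fs = c / (gamma*H*sin(beta)*cos(beta)) + tan(phi)/tan(beta)
Cohesion contribution = 12.2 / (19.3*5.6*sin(39)*cos(39))
Cohesion contribution = 0.230802
Friction contribution = tan(26)/tan(39) = 0.6023
Fs = 0.230802 + 0.6023
Fs = 0.833


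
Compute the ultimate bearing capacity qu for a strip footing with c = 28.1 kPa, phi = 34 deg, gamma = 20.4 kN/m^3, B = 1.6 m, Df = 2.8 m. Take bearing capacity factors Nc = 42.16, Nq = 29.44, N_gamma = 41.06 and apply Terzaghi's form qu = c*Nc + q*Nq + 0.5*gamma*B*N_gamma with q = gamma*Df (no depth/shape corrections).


Compute qu = c*Nc + gamma*Df*Nq + 0.5*gamma*B*N_gamma
Term 1: 28.1 * 42.16 = 1184.696
Term 2: 20.4 * 2.8 * 29.44 = 1681.6128
Term 3: 0.5 * 20.4 * 1.6 * 41.06 = 670.0992
qu = 1184.696 + 1681.6128 + 670.0992
qu = 3536.41 kPa


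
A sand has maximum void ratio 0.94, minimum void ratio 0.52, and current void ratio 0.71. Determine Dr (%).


Using Dr = (e_max - e) / (e_max - e_min) * 100
e_max - e = 0.94 - 0.71 = 0.23
e_max - e_min = 0.94 - 0.52 = 0.42
Dr = 0.23 / 0.42 * 100
Dr = 54.76 %


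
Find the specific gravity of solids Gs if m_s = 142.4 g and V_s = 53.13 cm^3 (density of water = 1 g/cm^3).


Result: 2.68

Derivation:
Using Gs = m_s / (V_s * rho_w)
Since rho_w = 1 g/cm^3:
Gs = 142.4 / 53.13
Gs = 2.68


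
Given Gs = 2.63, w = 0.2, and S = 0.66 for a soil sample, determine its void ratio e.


Using the relation e = Gs * w / S
e = 2.63 * 0.2 / 0.66
e = 0.797


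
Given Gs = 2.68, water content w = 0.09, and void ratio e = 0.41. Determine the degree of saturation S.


Using S = Gs * w / e
S = 2.68 * 0.09 / 0.41
S = 0.5883


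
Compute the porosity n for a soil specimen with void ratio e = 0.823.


Result: 0.4515

Derivation:
Using the relation n = e / (1 + e)
n = 0.823 / (1 + 0.823)
n = 0.823 / 1.823
n = 0.4515


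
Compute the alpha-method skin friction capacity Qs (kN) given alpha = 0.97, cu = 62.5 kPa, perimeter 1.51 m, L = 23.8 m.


Result: 2178.74 kN

Derivation:
Using Qs = alpha * cu * perimeter * L
Qs = 0.97 * 62.5 * 1.51 * 23.8
Qs = 2178.74 kN


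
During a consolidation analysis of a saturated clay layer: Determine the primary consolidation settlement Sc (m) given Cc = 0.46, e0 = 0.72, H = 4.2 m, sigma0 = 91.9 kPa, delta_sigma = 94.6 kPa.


Result: 0.3452 m

Derivation:
Using Sc = Cc * H / (1 + e0) * log10((sigma0 + delta_sigma) / sigma0)
Stress ratio = (91.9 + 94.6) / 91.9 = 2.02938
log10(2.02938) = 0.307363
Cc * H / (1 + e0) = 0.46 * 4.2 / (1 + 0.72) = 1.12326
Sc = 1.12326 * 0.307363
Sc = 0.3452 m


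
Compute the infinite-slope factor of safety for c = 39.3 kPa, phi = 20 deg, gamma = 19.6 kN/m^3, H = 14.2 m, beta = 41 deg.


Using Fs = c / (gamma*H*sin(beta)*cos(beta)) + tan(phi)/tan(beta)
Cohesion contribution = 39.3 / (19.6*14.2*sin(41)*cos(41))
Cohesion contribution = 0.285184
Friction contribution = tan(20)/tan(41) = 0.4187
Fs = 0.285184 + 0.4187
Fs = 0.704


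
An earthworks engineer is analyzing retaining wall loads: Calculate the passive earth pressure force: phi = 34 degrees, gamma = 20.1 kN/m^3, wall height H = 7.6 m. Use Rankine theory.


Compute passive earth pressure coefficient:
Kp = tan^2(45 + phi/2) = tan^2(62.0) = 3.537132
Compute passive force:
Pp = 0.5 * Kp * gamma * H^2
Pp = 0.5 * 3.537132 * 20.1 * 7.6^2
Pp = 2053.26 kN/m


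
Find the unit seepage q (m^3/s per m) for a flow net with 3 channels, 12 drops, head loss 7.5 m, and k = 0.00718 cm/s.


Convert k to m/s for unit consistency with H:
k = 0.00718 cm/s = 0.00718 / 100 m/s = 7.18e-05 m/s
Using q = k * H * Nf / Nd
Nf / Nd = 3 / 12 = 0.25
q = 7.18e-05 * 7.5 * 0.25
q = 0.0001346 m^3/s per m


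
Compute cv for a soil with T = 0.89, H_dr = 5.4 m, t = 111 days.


Using cv = T * H_dr^2 / t
H_dr^2 = 5.4^2 = 29.16
cv = 0.89 * 29.16 / 111
cv = 0.23381 m^2/day


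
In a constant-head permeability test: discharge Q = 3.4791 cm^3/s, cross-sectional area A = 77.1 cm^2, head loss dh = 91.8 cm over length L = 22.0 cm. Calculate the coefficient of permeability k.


Compute hydraulic gradient:
i = dh / L = 91.8 / 22.0 = 4.17273
Then apply Darcy's law:
k = Q / (A * i)
k = 3.4791 / (77.1 * 4.17273)
k = 3.4791 / 321.717
k = 0.010814 cm/s


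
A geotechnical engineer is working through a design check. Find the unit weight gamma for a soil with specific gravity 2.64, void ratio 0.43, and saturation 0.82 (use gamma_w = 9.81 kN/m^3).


Using gamma = gamma_w * (Gs + S*e) / (1 + e)
Numerator: Gs + S*e = 2.64 + 0.82*0.43 = 2.9926
Denominator: 1 + e = 1 + 0.43 = 1.43
gamma = 9.81 * 2.9926 / 1.43
gamma = 20.53 kN/m^3


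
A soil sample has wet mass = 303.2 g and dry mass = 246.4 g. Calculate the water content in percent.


Result: 23.05 %

Derivation:
Using w = (m_wet - m_dry) / m_dry * 100
m_wet - m_dry = 303.2 - 246.4 = 56.8 g
w = 56.8 / 246.4 * 100
w = 23.05 %


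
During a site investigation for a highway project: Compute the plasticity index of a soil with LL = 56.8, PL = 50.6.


Using PI = LL - PL
PI = 56.8 - 50.6
PI = 6.2


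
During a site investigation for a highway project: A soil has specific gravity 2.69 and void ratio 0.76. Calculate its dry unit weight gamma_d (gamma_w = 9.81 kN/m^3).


Using gamma_d = Gs * gamma_w / (1 + e)
gamma_d = 2.69 * 9.81 / (1 + 0.76)
gamma_d = 2.69 * 9.81 / 1.76
gamma_d = 14.994 kN/m^3


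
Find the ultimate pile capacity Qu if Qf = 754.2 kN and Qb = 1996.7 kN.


Using Qu = Qf + Qb
Qu = 754.2 + 1996.7
Qu = 2750.9 kN


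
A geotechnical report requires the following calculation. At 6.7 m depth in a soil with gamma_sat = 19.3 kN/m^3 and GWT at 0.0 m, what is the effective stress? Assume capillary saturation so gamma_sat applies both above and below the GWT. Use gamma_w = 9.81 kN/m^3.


Total stress = gamma_sat * depth
sigma = 19.3 * 6.7 = 129.31 kPa
Pore water pressure u = gamma_w * (depth - d_wt)
u = 9.81 * (6.7 - 0.0) = 65.727 kPa
Effective stress = sigma - u
sigma' = 129.31 - 65.727 = 63.58 kPa


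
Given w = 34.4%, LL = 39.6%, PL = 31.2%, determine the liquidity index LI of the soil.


First compute the plasticity index:
PI = LL - PL = 39.6 - 31.2 = 8.4
Then compute the liquidity index:
LI = (w - PL) / PI
LI = (34.4 - 31.2) / 8.4
LI = 0.381


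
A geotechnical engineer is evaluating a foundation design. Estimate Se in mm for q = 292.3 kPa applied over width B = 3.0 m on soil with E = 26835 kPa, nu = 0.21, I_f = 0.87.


Result: 27.176 mm

Derivation:
Using Se = q * B * (1 - nu^2) * I_f / E
1 - nu^2 = 1 - 0.21^2 = 0.9559
Se = 292.3 * 3.0 * 0.9559 * 0.87 / 26835
Se = 0.027176 m
Convert to mm: Se = 0.027176 * 1000 = 27.176 mm


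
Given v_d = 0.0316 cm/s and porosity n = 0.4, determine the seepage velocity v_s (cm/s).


Result: 0.079 cm/s

Derivation:
Using v_s = v_d / n
v_s = 0.0316 / 0.4
v_s = 0.079 cm/s


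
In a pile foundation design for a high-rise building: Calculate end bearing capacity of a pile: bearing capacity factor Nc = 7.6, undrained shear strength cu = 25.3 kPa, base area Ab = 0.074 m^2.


Using Qb = Nc * cu * Ab
Qb = 7.6 * 25.3 * 0.074
Qb = 14.23 kN


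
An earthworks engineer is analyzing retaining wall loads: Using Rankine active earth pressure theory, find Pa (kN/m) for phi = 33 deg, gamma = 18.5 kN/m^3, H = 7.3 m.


Compute active earth pressure coefficient:
Ka = tan^2(45 - phi/2) = tan^2(28.5) = 0.294801
Compute active force:
Pa = 0.5 * Ka * gamma * H^2
Pa = 0.5 * 0.294801 * 18.5 * 7.3^2
Pa = 145.32 kN/m


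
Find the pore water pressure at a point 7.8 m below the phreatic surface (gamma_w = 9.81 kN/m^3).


Result: 76.52 kPa

Derivation:
Using u = gamma_w * h_w
u = 9.81 * 7.8
u = 76.52 kPa


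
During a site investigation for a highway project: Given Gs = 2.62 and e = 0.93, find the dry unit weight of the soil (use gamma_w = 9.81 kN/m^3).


Result: 13.317 kN/m^3

Derivation:
Using gamma_d = Gs * gamma_w / (1 + e)
gamma_d = 2.62 * 9.81 / (1 + 0.93)
gamma_d = 2.62 * 9.81 / 1.93
gamma_d = 13.317 kN/m^3


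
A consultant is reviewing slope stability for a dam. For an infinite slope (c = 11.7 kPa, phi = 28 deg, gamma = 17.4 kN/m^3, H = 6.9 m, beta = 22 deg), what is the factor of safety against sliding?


Using Fs = c / (gamma*H*sin(beta)*cos(beta)) + tan(phi)/tan(beta)
Cohesion contribution = 11.7 / (17.4*6.9*sin(22)*cos(22))
Cohesion contribution = 0.280573
Friction contribution = tan(28)/tan(22) = 1.31603
Fs = 0.280573 + 1.31603
Fs = 1.597


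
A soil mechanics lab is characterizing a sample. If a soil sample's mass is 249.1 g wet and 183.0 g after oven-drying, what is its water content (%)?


Using w = (m_wet - m_dry) / m_dry * 100
m_wet - m_dry = 249.1 - 183.0 = 66.1 g
w = 66.1 / 183.0 * 100
w = 36.12 %


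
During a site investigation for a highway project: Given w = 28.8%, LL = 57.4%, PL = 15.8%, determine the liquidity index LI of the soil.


First compute the plasticity index:
PI = LL - PL = 57.4 - 15.8 = 41.6
Then compute the liquidity index:
LI = (w - PL) / PI
LI = (28.8 - 15.8) / 41.6
LI = 0.312


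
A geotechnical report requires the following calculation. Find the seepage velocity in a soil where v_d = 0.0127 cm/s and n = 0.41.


Result: 0.03098 cm/s

Derivation:
Using v_s = v_d / n
v_s = 0.0127 / 0.41
v_s = 0.03098 cm/s


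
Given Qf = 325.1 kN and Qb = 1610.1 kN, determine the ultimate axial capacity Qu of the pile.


Result: 1935.2 kN

Derivation:
Using Qu = Qf + Qb
Qu = 325.1 + 1610.1
Qu = 1935.2 kN


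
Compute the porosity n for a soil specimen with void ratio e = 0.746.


Using the relation n = e / (1 + e)
n = 0.746 / (1 + 0.746)
n = 0.746 / 1.746
n = 0.4273


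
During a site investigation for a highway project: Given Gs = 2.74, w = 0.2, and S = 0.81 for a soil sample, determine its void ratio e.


Result: 0.6765

Derivation:
Using the relation e = Gs * w / S
e = 2.74 * 0.2 / 0.81
e = 0.6765


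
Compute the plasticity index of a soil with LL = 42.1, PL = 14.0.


Result: 28.1

Derivation:
Using PI = LL - PL
PI = 42.1 - 14.0
PI = 28.1


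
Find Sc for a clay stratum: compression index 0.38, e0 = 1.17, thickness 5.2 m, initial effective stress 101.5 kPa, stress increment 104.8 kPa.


Result: 0.2805 m

Derivation:
Using Sc = Cc * H / (1 + e0) * log10((sigma0 + delta_sigma) / sigma0)
Stress ratio = (101.5 + 104.8) / 101.5 = 2.03251
log10(2.03251) = 0.308033
Cc * H / (1 + e0) = 0.38 * 5.2 / (1 + 1.17) = 0.910599
Sc = 0.910599 * 0.308033
Sc = 0.2805 m


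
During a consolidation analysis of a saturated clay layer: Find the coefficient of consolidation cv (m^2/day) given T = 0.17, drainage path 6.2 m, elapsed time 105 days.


Using cv = T * H_dr^2 / t
H_dr^2 = 6.2^2 = 38.44
cv = 0.17 * 38.44 / 105
cv = 0.06224 m^2/day


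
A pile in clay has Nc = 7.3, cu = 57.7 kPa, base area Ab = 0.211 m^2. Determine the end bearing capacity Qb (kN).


Using Qb = Nc * cu * Ab
Qb = 7.3 * 57.7 * 0.211
Qb = 88.88 kN


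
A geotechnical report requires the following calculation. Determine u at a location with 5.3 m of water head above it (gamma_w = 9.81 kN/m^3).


Using u = gamma_w * h_w
u = 9.81 * 5.3
u = 51.99 kPa


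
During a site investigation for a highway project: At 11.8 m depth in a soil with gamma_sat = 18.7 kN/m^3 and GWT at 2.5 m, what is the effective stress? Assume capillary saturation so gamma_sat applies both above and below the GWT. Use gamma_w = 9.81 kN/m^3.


Total stress = gamma_sat * depth
sigma = 18.7 * 11.8 = 220.66 kPa
Pore water pressure u = gamma_w * (depth - d_wt)
u = 9.81 * (11.8 - 2.5) = 91.233 kPa
Effective stress = sigma - u
sigma' = 220.66 - 91.233 = 129.43 kPa


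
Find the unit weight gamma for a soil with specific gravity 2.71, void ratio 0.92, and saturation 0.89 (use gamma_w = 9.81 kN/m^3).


Using gamma = gamma_w * (Gs + S*e) / (1 + e)
Numerator: Gs + S*e = 2.71 + 0.89*0.92 = 3.5288
Denominator: 1 + e = 1 + 0.92 = 1.92
gamma = 9.81 * 3.5288 / 1.92
gamma = 18.03 kN/m^3


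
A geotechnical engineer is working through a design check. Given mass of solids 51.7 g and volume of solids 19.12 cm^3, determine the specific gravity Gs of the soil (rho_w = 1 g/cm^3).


Using Gs = m_s / (V_s * rho_w)
Since rho_w = 1 g/cm^3:
Gs = 51.7 / 19.12
Gs = 2.704


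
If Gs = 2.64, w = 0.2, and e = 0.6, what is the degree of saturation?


Result: 0.88

Derivation:
Using S = Gs * w / e
S = 2.64 * 0.2 / 0.6
S = 0.88


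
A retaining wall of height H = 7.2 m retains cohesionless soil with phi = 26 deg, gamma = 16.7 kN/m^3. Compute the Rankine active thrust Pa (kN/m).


Compute active earth pressure coefficient:
Ka = tan^2(45 - phi/2) = tan^2(32.0) = 0.390462
Compute active force:
Pa = 0.5 * Ka * gamma * H^2
Pa = 0.5 * 0.390462 * 16.7 * 7.2^2
Pa = 169.02 kN/m


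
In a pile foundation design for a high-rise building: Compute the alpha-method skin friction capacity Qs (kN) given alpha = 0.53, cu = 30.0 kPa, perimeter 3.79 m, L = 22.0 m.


Result: 1325.74 kN

Derivation:
Using Qs = alpha * cu * perimeter * L
Qs = 0.53 * 30.0 * 3.79 * 22.0
Qs = 1325.74 kN


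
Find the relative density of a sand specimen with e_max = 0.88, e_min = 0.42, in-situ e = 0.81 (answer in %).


Using Dr = (e_max - e) / (e_max - e_min) * 100
e_max - e = 0.88 - 0.81 = 0.07
e_max - e_min = 0.88 - 0.42 = 0.46
Dr = 0.07 / 0.46 * 100
Dr = 15.22 %


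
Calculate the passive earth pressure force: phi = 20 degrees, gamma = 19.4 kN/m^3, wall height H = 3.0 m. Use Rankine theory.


Compute passive earth pressure coefficient:
Kp = tan^2(45 + phi/2) = tan^2(55.0) = 2.039607
Compute passive force:
Pp = 0.5 * Kp * gamma * H^2
Pp = 0.5 * 2.039607 * 19.4 * 3.0^2
Pp = 178.06 kN/m


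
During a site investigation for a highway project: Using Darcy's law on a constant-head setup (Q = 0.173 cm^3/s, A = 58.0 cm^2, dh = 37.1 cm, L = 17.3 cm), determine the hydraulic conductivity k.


Result: 0.001391 cm/s

Derivation:
Compute hydraulic gradient:
i = dh / L = 37.1 / 17.3 = 2.14451
Then apply Darcy's law:
k = Q / (A * i)
k = 0.173 / (58.0 * 2.14451)
k = 0.173 / 124.382
k = 0.001391 cm/s


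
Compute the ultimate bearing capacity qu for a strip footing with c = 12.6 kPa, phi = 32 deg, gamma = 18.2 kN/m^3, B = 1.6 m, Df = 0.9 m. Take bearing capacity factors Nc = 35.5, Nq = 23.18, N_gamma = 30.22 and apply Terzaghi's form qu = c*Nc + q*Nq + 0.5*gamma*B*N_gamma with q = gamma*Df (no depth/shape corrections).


Compute qu = c*Nc + gamma*Df*Nq + 0.5*gamma*B*N_gamma
Term 1: 12.6 * 35.5 = 447.3
Term 2: 18.2 * 0.9 * 23.18 = 379.6884
Term 3: 0.5 * 18.2 * 1.6 * 30.22 = 440.0032
qu = 447.3 + 379.6884 + 440.0032
qu = 1266.99 kPa


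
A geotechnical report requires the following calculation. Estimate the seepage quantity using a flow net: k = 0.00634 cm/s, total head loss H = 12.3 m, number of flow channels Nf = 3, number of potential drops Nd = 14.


Result: 0.0001671 m^3/s per m

Derivation:
Convert k to m/s for unit consistency with H:
k = 0.00634 cm/s = 0.00634 / 100 m/s = 6.34e-05 m/s
Using q = k * H * Nf / Nd
Nf / Nd = 3 / 14 = 0.2143
q = 6.34e-05 * 12.3 * 0.2143
q = 0.0001671 m^3/s per m


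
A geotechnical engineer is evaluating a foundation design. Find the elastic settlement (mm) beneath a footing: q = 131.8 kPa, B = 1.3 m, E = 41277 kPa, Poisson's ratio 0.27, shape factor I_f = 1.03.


Result: 3.964 mm

Derivation:
Using Se = q * B * (1 - nu^2) * I_f / E
1 - nu^2 = 1 - 0.27^2 = 0.9271
Se = 131.8 * 1.3 * 0.9271 * 1.03 / 41277
Se = 0.003964 m
Convert to mm: Se = 0.003964 * 1000 = 3.964 mm


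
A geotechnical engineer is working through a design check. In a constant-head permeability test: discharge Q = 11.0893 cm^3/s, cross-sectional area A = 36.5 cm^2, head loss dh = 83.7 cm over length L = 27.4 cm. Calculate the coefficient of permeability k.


Compute hydraulic gradient:
i = dh / L = 83.7 / 27.4 = 3.05474
Then apply Darcy's law:
k = Q / (A * i)
k = 11.0893 / (36.5 * 3.05474)
k = 11.0893 / 111.498
k = 0.099457 cm/s


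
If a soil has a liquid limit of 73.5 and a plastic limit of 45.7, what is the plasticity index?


Using PI = LL - PL
PI = 73.5 - 45.7
PI = 27.8


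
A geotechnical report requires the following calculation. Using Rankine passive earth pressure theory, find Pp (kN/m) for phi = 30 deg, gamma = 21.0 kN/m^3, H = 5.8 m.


Compute passive earth pressure coefficient:
Kp = tan^2(45 + phi/2) = tan^2(60.0) = 3
Compute passive force:
Pp = 0.5 * Kp * gamma * H^2
Pp = 0.5 * 3 * 21.0 * 5.8^2
Pp = 1059.66 kN/m


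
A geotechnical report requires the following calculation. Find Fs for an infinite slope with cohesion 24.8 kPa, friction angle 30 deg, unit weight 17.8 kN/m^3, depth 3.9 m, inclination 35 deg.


Using Fs = c / (gamma*H*sin(beta)*cos(beta)) + tan(phi)/tan(beta)
Cohesion contribution = 24.8 / (17.8*3.9*sin(35)*cos(35))
Cohesion contribution = 0.760346
Friction contribution = tan(30)/tan(35) = 0.824542
Fs = 0.760346 + 0.824542
Fs = 1.585


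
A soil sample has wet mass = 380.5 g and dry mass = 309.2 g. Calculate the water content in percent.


Using w = (m_wet - m_dry) / m_dry * 100
m_wet - m_dry = 380.5 - 309.2 = 71.3 g
w = 71.3 / 309.2 * 100
w = 23.06 %


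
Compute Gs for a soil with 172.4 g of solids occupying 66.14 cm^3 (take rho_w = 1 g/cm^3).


Result: 2.607

Derivation:
Using Gs = m_s / (V_s * rho_w)
Since rho_w = 1 g/cm^3:
Gs = 172.4 / 66.14
Gs = 2.607


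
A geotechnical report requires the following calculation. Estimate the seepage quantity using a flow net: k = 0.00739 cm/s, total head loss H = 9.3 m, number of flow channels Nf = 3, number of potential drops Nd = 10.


Convert k to m/s for unit consistency with H:
k = 0.00739 cm/s = 0.00739 / 100 m/s = 7.39e-05 m/s
Using q = k * H * Nf / Nd
Nf / Nd = 3 / 10 = 0.3
q = 7.39e-05 * 9.3 * 0.3
q = 0.0002062 m^3/s per m


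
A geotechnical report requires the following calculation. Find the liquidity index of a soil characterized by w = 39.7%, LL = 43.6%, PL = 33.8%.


First compute the plasticity index:
PI = LL - PL = 43.6 - 33.8 = 9.8
Then compute the liquidity index:
LI = (w - PL) / PI
LI = (39.7 - 33.8) / 9.8
LI = 0.602


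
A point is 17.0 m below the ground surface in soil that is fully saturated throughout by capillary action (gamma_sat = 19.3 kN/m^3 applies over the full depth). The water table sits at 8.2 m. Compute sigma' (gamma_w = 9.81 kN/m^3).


Total stress = gamma_sat * depth
sigma = 19.3 * 17.0 = 328.1 kPa
Pore water pressure u = gamma_w * (depth - d_wt)
u = 9.81 * (17.0 - 8.2) = 86.328 kPa
Effective stress = sigma - u
sigma' = 328.1 - 86.328 = 241.77 kPa


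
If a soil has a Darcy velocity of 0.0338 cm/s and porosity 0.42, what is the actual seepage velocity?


Result: 0.08048 cm/s

Derivation:
Using v_s = v_d / n
v_s = 0.0338 / 0.42
v_s = 0.08048 cm/s


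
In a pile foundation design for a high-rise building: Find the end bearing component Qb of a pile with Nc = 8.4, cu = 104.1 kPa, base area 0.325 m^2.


Using Qb = Nc * cu * Ab
Qb = 8.4 * 104.1 * 0.325
Qb = 284.19 kN


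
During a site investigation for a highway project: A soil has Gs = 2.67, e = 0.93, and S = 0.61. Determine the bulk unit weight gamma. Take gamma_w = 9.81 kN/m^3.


Result: 16.455 kN/m^3

Derivation:
Using gamma = gamma_w * (Gs + S*e) / (1 + e)
Numerator: Gs + S*e = 2.67 + 0.61*0.93 = 3.2373
Denominator: 1 + e = 1 + 0.93 = 1.93
gamma = 9.81 * 3.2373 / 1.93
gamma = 16.455 kN/m^3


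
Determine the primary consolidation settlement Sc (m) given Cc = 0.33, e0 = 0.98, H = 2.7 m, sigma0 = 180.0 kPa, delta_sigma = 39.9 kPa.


Using Sc = Cc * H / (1 + e0) * log10((sigma0 + delta_sigma) / sigma0)
Stress ratio = (180.0 + 39.9) / 180.0 = 1.22167
log10(1.22167) = 0.0869527
Cc * H / (1 + e0) = 0.33 * 2.7 / (1 + 0.98) = 0.45
Sc = 0.45 * 0.0869527
Sc = 0.0391 m


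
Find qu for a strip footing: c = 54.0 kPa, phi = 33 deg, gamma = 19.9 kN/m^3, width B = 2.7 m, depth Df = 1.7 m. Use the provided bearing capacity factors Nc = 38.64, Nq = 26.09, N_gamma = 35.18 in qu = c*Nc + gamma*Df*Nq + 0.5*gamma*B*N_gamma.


Compute qu = c*Nc + gamma*Df*Nq + 0.5*gamma*B*N_gamma
Term 1: 54.0 * 38.64 = 2086.56
Term 2: 19.9 * 1.7 * 26.09 = 882.6247
Term 3: 0.5 * 19.9 * 2.7 * 35.18 = 945.1107
qu = 2086.56 + 882.6247 + 945.1107
qu = 3914.3 kPa


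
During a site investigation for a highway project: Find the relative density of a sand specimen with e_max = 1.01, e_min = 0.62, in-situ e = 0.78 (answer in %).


Using Dr = (e_max - e) / (e_max - e_min) * 100
e_max - e = 1.01 - 0.78 = 0.23
e_max - e_min = 1.01 - 0.62 = 0.39
Dr = 0.23 / 0.39 * 100
Dr = 58.97 %


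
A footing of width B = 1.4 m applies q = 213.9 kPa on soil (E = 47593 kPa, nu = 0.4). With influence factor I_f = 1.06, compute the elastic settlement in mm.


Using Se = q * B * (1 - nu^2) * I_f / E
1 - nu^2 = 1 - 0.4^2 = 0.84
Se = 213.9 * 1.4 * 0.84 * 1.06 / 47593
Se = 0.005602 m
Convert to mm: Se = 0.005602 * 1000 = 5.602 mm


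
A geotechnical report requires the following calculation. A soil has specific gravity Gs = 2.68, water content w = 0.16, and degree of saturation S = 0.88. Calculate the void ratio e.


Using the relation e = Gs * w / S
e = 2.68 * 0.16 / 0.88
e = 0.4873


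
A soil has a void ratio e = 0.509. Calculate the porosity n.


Result: 0.3373

Derivation:
Using the relation n = e / (1 + e)
n = 0.509 / (1 + 0.509)
n = 0.509 / 1.509
n = 0.3373


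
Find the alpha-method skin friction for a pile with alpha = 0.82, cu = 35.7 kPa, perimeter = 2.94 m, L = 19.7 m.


Using Qs = alpha * cu * perimeter * L
Qs = 0.82 * 35.7 * 2.94 * 19.7
Qs = 1695.49 kN


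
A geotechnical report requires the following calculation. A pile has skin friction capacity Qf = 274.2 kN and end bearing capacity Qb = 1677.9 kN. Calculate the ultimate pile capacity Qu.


Result: 1952.1 kN

Derivation:
Using Qu = Qf + Qb
Qu = 274.2 + 1677.9
Qu = 1952.1 kN


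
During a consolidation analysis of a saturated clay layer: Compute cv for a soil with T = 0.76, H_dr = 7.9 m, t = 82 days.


Result: 0.57843 m^2/day

Derivation:
Using cv = T * H_dr^2 / t
H_dr^2 = 7.9^2 = 62.41
cv = 0.76 * 62.41 / 82
cv = 0.57843 m^2/day


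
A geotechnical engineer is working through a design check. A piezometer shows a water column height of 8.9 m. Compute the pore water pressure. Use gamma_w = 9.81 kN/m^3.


Using u = gamma_w * h_w
u = 9.81 * 8.9
u = 87.31 kPa


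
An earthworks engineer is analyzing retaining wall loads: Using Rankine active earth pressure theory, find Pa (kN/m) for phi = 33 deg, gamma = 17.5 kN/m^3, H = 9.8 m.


Compute active earth pressure coefficient:
Ka = tan^2(45 - phi/2) = tan^2(28.5) = 0.294801
Compute active force:
Pa = 0.5 * Ka * gamma * H^2
Pa = 0.5 * 0.294801 * 17.5 * 9.8^2
Pa = 247.74 kN/m


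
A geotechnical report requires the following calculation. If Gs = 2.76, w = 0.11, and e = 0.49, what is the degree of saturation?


Using S = Gs * w / e
S = 2.76 * 0.11 / 0.49
S = 0.6196


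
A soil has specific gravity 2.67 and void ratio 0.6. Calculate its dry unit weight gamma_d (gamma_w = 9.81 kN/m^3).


Result: 16.37 kN/m^3

Derivation:
Using gamma_d = Gs * gamma_w / (1 + e)
gamma_d = 2.67 * 9.81 / (1 + 0.6)
gamma_d = 2.67 * 9.81 / 1.6
gamma_d = 16.37 kN/m^3


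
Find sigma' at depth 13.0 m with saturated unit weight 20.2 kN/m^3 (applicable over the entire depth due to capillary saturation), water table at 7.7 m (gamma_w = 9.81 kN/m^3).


Result: 210.61 kPa

Derivation:
Total stress = gamma_sat * depth
sigma = 20.2 * 13.0 = 262.6 kPa
Pore water pressure u = gamma_w * (depth - d_wt)
u = 9.81 * (13.0 - 7.7) = 51.993 kPa
Effective stress = sigma - u
sigma' = 262.6 - 51.993 = 210.61 kPa


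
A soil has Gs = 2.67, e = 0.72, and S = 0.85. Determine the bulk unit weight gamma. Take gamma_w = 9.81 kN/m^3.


Using gamma = gamma_w * (Gs + S*e) / (1 + e)
Numerator: Gs + S*e = 2.67 + 0.85*0.72 = 3.282
Denominator: 1 + e = 1 + 0.72 = 1.72
gamma = 9.81 * 3.282 / 1.72
gamma = 18.719 kN/m^3


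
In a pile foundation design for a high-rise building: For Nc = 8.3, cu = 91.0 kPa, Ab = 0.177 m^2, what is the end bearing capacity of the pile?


Result: 133.69 kN

Derivation:
Using Qb = Nc * cu * Ab
Qb = 8.3 * 91.0 * 0.177
Qb = 133.69 kN


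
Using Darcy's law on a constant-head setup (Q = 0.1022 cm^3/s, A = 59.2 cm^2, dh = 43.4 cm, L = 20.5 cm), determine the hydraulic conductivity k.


Compute hydraulic gradient:
i = dh / L = 43.4 / 20.5 = 2.11707
Then apply Darcy's law:
k = Q / (A * i)
k = 0.1022 / (59.2 * 2.11707)
k = 0.1022 / 125.331
k = 0.000815 cm/s


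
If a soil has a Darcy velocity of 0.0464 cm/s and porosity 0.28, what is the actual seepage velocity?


Result: 0.16571 cm/s

Derivation:
Using v_s = v_d / n
v_s = 0.0464 / 0.28
v_s = 0.16571 cm/s


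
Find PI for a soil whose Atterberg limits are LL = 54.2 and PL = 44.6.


Result: 9.6

Derivation:
Using PI = LL - PL
PI = 54.2 - 44.6
PI = 9.6


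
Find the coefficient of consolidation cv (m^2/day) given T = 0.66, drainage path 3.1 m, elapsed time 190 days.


Result: 0.03338 m^2/day

Derivation:
Using cv = T * H_dr^2 / t
H_dr^2 = 3.1^2 = 9.61
cv = 0.66 * 9.61 / 190
cv = 0.03338 m^2/day


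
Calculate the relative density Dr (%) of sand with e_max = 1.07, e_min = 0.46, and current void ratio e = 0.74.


Result: 54.1 %

Derivation:
Using Dr = (e_max - e) / (e_max - e_min) * 100
e_max - e = 1.07 - 0.74 = 0.33
e_max - e_min = 1.07 - 0.46 = 0.61
Dr = 0.33 / 0.61 * 100
Dr = 54.1 %


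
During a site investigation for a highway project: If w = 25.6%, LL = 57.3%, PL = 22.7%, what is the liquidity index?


First compute the plasticity index:
PI = LL - PL = 57.3 - 22.7 = 34.6
Then compute the liquidity index:
LI = (w - PL) / PI
LI = (25.6 - 22.7) / 34.6
LI = 0.084


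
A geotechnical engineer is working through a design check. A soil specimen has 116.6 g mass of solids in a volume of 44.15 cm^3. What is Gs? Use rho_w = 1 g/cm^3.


Result: 2.641

Derivation:
Using Gs = m_s / (V_s * rho_w)
Since rho_w = 1 g/cm^3:
Gs = 116.6 / 44.15
Gs = 2.641


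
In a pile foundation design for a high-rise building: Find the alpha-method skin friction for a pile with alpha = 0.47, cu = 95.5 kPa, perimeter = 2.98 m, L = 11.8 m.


Using Qs = alpha * cu * perimeter * L
Qs = 0.47 * 95.5 * 2.98 * 11.8
Qs = 1578.34 kN


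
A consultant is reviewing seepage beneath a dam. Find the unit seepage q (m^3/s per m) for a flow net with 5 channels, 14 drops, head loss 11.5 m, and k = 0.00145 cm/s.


Convert k to m/s for unit consistency with H:
k = 0.00145 cm/s = 0.00145 / 100 m/s = 1.45e-05 m/s
Using q = k * H * Nf / Nd
Nf / Nd = 5 / 14 = 0.3571
q = 1.45e-05 * 11.5 * 0.3571
q = 5.955e-05 m^3/s per m


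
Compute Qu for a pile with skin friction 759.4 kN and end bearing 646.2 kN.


Using Qu = Qf + Qb
Qu = 759.4 + 646.2
Qu = 1405.6 kN


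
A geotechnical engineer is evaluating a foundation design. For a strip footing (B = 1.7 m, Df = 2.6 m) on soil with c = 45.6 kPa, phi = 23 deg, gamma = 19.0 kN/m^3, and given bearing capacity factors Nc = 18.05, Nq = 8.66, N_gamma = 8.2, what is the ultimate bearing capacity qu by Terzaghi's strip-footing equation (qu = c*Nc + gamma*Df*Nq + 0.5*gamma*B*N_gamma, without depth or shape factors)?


Compute qu = c*Nc + gamma*Df*Nq + 0.5*gamma*B*N_gamma
Term 1: 45.6 * 18.05 = 823.08
Term 2: 19.0 * 2.6 * 8.66 = 427.804
Term 3: 0.5 * 19.0 * 1.7 * 8.2 = 132.43
qu = 823.08 + 427.804 + 132.43
qu = 1383.31 kPa


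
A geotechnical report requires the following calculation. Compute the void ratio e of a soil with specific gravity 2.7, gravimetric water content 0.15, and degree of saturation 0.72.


Using the relation e = Gs * w / S
e = 2.7 * 0.15 / 0.72
e = 0.5625


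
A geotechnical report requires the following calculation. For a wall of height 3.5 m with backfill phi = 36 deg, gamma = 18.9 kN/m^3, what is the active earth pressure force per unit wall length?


Compute active earth pressure coefficient:
Ka = tan^2(45 - phi/2) = tan^2(27.0) = 0.259616
Compute active force:
Pa = 0.5 * Ka * gamma * H^2
Pa = 0.5 * 0.259616 * 18.9 * 3.5^2
Pa = 30.05 kN/m


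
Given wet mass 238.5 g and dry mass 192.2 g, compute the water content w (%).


Using w = (m_wet - m_dry) / m_dry * 100
m_wet - m_dry = 238.5 - 192.2 = 46.3 g
w = 46.3 / 192.2 * 100
w = 24.09 %


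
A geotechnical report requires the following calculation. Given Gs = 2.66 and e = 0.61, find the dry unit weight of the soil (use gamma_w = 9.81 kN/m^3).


Using gamma_d = Gs * gamma_w / (1 + e)
gamma_d = 2.66 * 9.81 / (1 + 0.61)
gamma_d = 2.66 * 9.81 / 1.61
gamma_d = 16.208 kN/m^3


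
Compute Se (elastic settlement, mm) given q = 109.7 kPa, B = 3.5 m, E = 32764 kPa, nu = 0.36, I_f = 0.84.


Result: 8.568 mm

Derivation:
Using Se = q * B * (1 - nu^2) * I_f / E
1 - nu^2 = 1 - 0.36^2 = 0.8704
Se = 109.7 * 3.5 * 0.8704 * 0.84 / 32764
Se = 0.008568 m
Convert to mm: Se = 0.008568 * 1000 = 8.568 mm


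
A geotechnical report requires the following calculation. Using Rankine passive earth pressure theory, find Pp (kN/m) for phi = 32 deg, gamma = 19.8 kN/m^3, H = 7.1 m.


Compute passive earth pressure coefficient:
Kp = tan^2(45 + phi/2) = tan^2(61.0) = 3.254588
Compute passive force:
Pp = 0.5 * Kp * gamma * H^2
Pp = 0.5 * 3.254588 * 19.8 * 7.1^2
Pp = 1624.23 kN/m


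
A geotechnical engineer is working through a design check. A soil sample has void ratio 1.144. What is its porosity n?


Result: 0.5336

Derivation:
Using the relation n = e / (1 + e)
n = 1.144 / (1 + 1.144)
n = 1.144 / 2.144
n = 0.5336


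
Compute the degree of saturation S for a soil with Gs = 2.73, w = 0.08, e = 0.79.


Using S = Gs * w / e
S = 2.73 * 0.08 / 0.79
S = 0.2765


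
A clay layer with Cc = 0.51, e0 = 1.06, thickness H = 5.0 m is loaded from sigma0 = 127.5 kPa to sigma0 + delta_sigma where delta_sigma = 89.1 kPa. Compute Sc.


Using Sc = Cc * H / (1 + e0) * log10((sigma0 + delta_sigma) / sigma0)
Stress ratio = (127.5 + 89.1) / 127.5 = 1.69882
log10(1.69882) = 0.230148
Cc * H / (1 + e0) = 0.51 * 5.0 / (1 + 1.06) = 1.23786
Sc = 1.23786 * 0.230148
Sc = 0.2849 m


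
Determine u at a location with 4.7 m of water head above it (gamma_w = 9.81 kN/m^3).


Using u = gamma_w * h_w
u = 9.81 * 4.7
u = 46.11 kPa


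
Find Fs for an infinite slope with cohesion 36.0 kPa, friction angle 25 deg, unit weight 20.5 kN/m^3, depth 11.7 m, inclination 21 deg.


Using Fs = c / (gamma*H*sin(beta)*cos(beta)) + tan(phi)/tan(beta)
Cohesion contribution = 36.0 / (20.5*11.7*sin(21)*cos(21))
Cohesion contribution = 0.448623
Friction contribution = tan(25)/tan(21) = 1.21477
Fs = 0.448623 + 1.21477
Fs = 1.663


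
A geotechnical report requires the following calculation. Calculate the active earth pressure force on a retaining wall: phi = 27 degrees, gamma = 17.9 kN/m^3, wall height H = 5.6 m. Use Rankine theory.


Result: 105.4 kN/m

Derivation:
Compute active earth pressure coefficient:
Ka = tan^2(45 - phi/2) = tan^2(31.5) = 0.375525
Compute active force:
Pa = 0.5 * Ka * gamma * H^2
Pa = 0.5 * 0.375525 * 17.9 * 5.6^2
Pa = 105.4 kN/m


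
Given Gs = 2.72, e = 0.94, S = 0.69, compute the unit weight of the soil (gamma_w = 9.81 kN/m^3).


Using gamma = gamma_w * (Gs + S*e) / (1 + e)
Numerator: Gs + S*e = 2.72 + 0.69*0.94 = 3.3686
Denominator: 1 + e = 1 + 0.94 = 1.94
gamma = 9.81 * 3.3686 / 1.94
gamma = 17.034 kN/m^3


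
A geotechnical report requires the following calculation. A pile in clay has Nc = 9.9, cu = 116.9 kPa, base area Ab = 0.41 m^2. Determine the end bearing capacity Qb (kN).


Result: 474.5 kN

Derivation:
Using Qb = Nc * cu * Ab
Qb = 9.9 * 116.9 * 0.41
Qb = 474.5 kN


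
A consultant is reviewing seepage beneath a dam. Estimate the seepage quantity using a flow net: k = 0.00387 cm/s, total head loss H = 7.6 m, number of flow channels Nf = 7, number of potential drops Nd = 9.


Convert k to m/s for unit consistency with H:
k = 0.00387 cm/s = 0.00387 / 100 m/s = 3.87e-05 m/s
Using q = k * H * Nf / Nd
Nf / Nd = 7 / 9 = 0.7778
q = 3.87e-05 * 7.6 * 0.7778
q = 0.0002288 m^3/s per m


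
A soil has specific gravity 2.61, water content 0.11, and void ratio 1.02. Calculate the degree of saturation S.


Result: 0.2815

Derivation:
Using S = Gs * w / e
S = 2.61 * 0.11 / 1.02
S = 0.2815


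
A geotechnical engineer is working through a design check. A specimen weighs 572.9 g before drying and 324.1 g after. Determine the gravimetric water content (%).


Using w = (m_wet - m_dry) / m_dry * 100
m_wet - m_dry = 572.9 - 324.1 = 248.8 g
w = 248.8 / 324.1 * 100
w = 76.77 %


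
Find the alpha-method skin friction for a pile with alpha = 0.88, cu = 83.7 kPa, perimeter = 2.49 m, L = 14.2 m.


Using Qs = alpha * cu * perimeter * L
Qs = 0.88 * 83.7 * 2.49 * 14.2
Qs = 2604.33 kN


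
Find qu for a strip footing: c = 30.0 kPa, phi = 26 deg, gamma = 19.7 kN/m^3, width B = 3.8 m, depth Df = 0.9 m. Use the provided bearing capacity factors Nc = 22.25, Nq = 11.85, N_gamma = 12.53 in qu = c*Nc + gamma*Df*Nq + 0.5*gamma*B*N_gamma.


Result: 1346.6 kPa

Derivation:
Compute qu = c*Nc + gamma*Df*Nq + 0.5*gamma*B*N_gamma
Term 1: 30.0 * 22.25 = 667.5
Term 2: 19.7 * 0.9 * 11.85 = 210.1005
Term 3: 0.5 * 19.7 * 3.8 * 12.53 = 468.9979
qu = 667.5 + 210.1005 + 468.9979
qu = 1346.6 kPa


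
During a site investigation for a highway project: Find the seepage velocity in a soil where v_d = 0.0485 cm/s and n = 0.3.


Using v_s = v_d / n
v_s = 0.0485 / 0.3
v_s = 0.16167 cm/s


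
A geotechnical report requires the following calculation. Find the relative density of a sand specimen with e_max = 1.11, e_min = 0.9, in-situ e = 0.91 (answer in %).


Using Dr = (e_max - e) / (e_max - e_min) * 100
e_max - e = 1.11 - 0.91 = 0.2
e_max - e_min = 1.11 - 0.9 = 0.21
Dr = 0.2 / 0.21 * 100
Dr = 95.24 %


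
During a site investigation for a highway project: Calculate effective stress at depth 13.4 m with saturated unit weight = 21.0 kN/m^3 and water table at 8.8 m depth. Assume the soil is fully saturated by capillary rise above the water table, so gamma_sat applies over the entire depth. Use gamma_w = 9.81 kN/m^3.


Total stress = gamma_sat * depth
sigma = 21.0 * 13.4 = 281.4 kPa
Pore water pressure u = gamma_w * (depth - d_wt)
u = 9.81 * (13.4 - 8.8) = 45.126 kPa
Effective stress = sigma - u
sigma' = 281.4 - 45.126 = 236.27 kPa


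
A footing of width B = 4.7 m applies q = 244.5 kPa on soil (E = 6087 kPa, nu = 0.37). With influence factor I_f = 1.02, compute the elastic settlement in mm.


Using Se = q * B * (1 - nu^2) * I_f / E
1 - nu^2 = 1 - 0.37^2 = 0.8631
Se = 244.5 * 4.7 * 0.8631 * 1.02 / 6087
Se = 0.166201 m
Convert to mm: Se = 0.166201 * 1000 = 166.201 mm


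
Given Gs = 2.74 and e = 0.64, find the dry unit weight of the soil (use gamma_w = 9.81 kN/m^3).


Using gamma_d = Gs * gamma_w / (1 + e)
gamma_d = 2.74 * 9.81 / (1 + 0.64)
gamma_d = 2.74 * 9.81 / 1.64
gamma_d = 16.39 kN/m^3


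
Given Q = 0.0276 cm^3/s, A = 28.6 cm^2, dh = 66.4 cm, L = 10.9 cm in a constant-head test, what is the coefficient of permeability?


Compute hydraulic gradient:
i = dh / L = 66.4 / 10.9 = 6.09174
Then apply Darcy's law:
k = Q / (A * i)
k = 0.0276 / (28.6 * 6.09174)
k = 0.0276 / 174.224
k = 0.000158 cm/s


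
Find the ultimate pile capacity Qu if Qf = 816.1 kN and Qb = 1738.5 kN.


Using Qu = Qf + Qb
Qu = 816.1 + 1738.5
Qu = 2554.6 kN


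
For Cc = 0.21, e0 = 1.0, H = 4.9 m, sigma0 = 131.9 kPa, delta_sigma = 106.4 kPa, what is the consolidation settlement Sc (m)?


Using Sc = Cc * H / (1 + e0) * log10((sigma0 + delta_sigma) / sigma0)
Stress ratio = (131.9 + 106.4) / 131.9 = 1.80667
log10(1.80667) = 0.256879
Cc * H / (1 + e0) = 0.21 * 4.9 / (1 + 1.0) = 0.5145
Sc = 0.5145 * 0.256879
Sc = 0.1322 m


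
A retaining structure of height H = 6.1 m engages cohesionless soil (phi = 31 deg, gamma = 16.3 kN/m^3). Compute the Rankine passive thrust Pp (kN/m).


Compute passive earth pressure coefficient:
Kp = tan^2(45 + phi/2) = tan^2(60.5) = 3.124035
Compute passive force:
Pp = 0.5 * Kp * gamma * H^2
Pp = 0.5 * 3.124035 * 16.3 * 6.1^2
Pp = 947.4 kN/m


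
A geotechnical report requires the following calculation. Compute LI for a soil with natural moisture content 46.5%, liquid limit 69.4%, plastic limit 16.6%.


First compute the plasticity index:
PI = LL - PL = 69.4 - 16.6 = 52.8
Then compute the liquidity index:
LI = (w - PL) / PI
LI = (46.5 - 16.6) / 52.8
LI = 0.566


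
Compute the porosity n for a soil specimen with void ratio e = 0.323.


Using the relation n = e / (1 + e)
n = 0.323 / (1 + 0.323)
n = 0.323 / 1.323
n = 0.2441


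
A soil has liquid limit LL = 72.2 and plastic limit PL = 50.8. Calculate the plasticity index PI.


Using PI = LL - PL
PI = 72.2 - 50.8
PI = 21.4


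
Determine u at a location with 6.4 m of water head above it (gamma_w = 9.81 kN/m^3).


Result: 62.78 kPa

Derivation:
Using u = gamma_w * h_w
u = 9.81 * 6.4
u = 62.78 kPa


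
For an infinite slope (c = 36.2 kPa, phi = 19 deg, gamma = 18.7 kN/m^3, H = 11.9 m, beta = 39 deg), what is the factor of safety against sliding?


Using Fs = c / (gamma*H*sin(beta)*cos(beta)) + tan(phi)/tan(beta)
Cohesion contribution = 36.2 / (18.7*11.9*sin(39)*cos(39))
Cohesion contribution = 0.332618
Friction contribution = tan(19)/tan(39) = 0.425209
Fs = 0.332618 + 0.425209
Fs = 0.758


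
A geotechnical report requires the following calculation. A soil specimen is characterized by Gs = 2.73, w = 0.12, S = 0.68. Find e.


Using the relation e = Gs * w / S
e = 2.73 * 0.12 / 0.68
e = 0.4818


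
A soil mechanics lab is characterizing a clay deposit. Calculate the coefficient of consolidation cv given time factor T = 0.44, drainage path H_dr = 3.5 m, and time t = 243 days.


Using cv = T * H_dr^2 / t
H_dr^2 = 3.5^2 = 12.25
cv = 0.44 * 12.25 / 243
cv = 0.02218 m^2/day
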